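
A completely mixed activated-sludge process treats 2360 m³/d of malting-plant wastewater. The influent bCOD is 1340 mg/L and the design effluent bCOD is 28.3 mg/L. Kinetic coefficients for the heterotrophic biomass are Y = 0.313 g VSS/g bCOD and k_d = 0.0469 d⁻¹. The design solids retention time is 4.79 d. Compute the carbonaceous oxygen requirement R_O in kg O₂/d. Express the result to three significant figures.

Correct the yield for decay: Y_obs = Y/(1 + k_d θ_c) = 0.313 / (1 + 0.0469 × 4.79) = 0.313 / 1.225 = 0.2556.
ΔS = 1340 − 28.3 = 1312 mg/L, so the substrate removal rate is 2360 × 1312/1000 = 3096 kg bCOD/d.
Net sludge production P_X = 0.2556 × 3096 = 791.2 kg VSS/d.
Carbonaceous O₂ demand = substrate oxidised − cell-mass equivalent = 3096 − 1.42 × 791.2 = 1972 kg O₂/d.

R_O ≈ 1970 kg O₂/d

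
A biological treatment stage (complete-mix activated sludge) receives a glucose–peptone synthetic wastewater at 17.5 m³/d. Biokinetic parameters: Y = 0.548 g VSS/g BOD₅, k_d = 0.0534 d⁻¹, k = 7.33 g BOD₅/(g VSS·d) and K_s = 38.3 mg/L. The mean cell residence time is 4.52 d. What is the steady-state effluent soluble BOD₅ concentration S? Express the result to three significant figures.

For a completely mixed reactor with recycle the Lawrence–McCarty relation gives S = K_s·(1 + k_d·θ_c) / [θ_c·(Y·k − k_d) − 1] = 38.3 × (1 + 0.0534 × 4.52) / [4.52 × (0.548 × 7.33 − 0.0534) − 1] = 47.54 / 16.91 = 2.811 mg/L.

S ≈ 2.81 mg/L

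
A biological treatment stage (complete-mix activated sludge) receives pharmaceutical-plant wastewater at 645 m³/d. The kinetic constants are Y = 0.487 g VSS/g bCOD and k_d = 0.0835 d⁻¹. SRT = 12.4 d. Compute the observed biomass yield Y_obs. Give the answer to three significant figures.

Y_obs ≈ 0.239 g VSS/g bCOD

Observed yield with endogenous decay: Y_obs = Y / (1 + k_d·θ_c) = 0.487 / (1 + 0.0835 × 12.4) = 0.487 / 2.035 = 0.2393 g VSS/g bCOD.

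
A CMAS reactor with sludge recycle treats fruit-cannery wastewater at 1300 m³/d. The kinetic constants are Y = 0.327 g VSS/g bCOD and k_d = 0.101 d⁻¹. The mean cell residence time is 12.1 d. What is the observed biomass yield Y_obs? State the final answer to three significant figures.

Y_obs ≈ 0.147 g VSS/g bCOD

Observed yield with endogenous decay: Y_obs = Y / (1 + k_d·θ_c) = 0.327 / (1 + 0.101 × 12.1) = 0.327 / 2.222 = 0.1472 g VSS/g bCOD.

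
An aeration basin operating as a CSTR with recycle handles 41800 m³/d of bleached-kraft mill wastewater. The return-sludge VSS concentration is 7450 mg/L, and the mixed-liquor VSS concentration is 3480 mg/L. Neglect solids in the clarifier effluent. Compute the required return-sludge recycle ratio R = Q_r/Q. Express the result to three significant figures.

Mass balance around the secondary clarifier (neglecting effluent solids): R = X / (X_r − X) = 3480 / (7450 − 3480) = 0.8766.

R ≈ 0.877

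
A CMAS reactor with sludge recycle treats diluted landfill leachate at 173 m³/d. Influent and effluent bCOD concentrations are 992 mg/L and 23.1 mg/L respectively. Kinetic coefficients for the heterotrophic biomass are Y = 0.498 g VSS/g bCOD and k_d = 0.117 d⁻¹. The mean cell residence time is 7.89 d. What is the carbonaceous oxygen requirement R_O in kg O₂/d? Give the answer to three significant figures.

The observed yield is Y_obs = Y/(1 + k_d·θ_c) = 0.498 / (1 + 0.117 × 7.89) = 0.498 / 1.923 = 0.2590 g VSS per g bCOD removed.
Q·(S₀ − S) = 173 × (992 − 23.1) × 10⁻³ = 167.6 kg/d removed.
Biomass synthesised: P_X = Y_obs × 167.6 = 43.41 kg VSS/d.
Carbonaceous O₂ demand = substrate oxidised − cell-mass equivalent = 167.6 − 1.42 × 43.41 = 106.0 kg O₂/d.

R_O ≈ 106 kg O₂/d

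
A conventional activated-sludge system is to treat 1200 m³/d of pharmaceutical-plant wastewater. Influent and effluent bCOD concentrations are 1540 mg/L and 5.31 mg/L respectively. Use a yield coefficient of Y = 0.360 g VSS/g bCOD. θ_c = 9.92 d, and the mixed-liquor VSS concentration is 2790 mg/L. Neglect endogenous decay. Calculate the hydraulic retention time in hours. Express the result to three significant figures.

τ ≈ 47.1 h

Biomass mass balance (decay neglected): V·X = Y·Q·(S₀ − S)·θ_c, so V = 0.360 × 1200 × (1540 − 5.31) × 9.92 / 2790 = 2357 m³.
HRT = V/Q = 2357 m³ / 1200 m³·d⁻¹ = 1.964 d × 24 = 47.15 h.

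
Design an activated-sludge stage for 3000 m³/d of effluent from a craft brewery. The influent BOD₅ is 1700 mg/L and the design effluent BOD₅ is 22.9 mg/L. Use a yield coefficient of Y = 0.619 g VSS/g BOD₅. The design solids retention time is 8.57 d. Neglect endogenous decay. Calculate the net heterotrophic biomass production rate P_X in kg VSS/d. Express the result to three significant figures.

Since k_d ≈ 0, Y_obs = Y = 0.619 g VSS/g BOD₅.
Substrate removed = Q·(S₀ − S) = 3000 m³/d × (1700 − 22.9) g/m³ = 5.03×10^6 g/d = 5031 kg/d.
Biomass produced: P_X = Y_obs·Q·ΔS = 0.6190 × 5031 ≈ 3114 kg VSS/d.

P_X ≈ 3110 kg VSS/d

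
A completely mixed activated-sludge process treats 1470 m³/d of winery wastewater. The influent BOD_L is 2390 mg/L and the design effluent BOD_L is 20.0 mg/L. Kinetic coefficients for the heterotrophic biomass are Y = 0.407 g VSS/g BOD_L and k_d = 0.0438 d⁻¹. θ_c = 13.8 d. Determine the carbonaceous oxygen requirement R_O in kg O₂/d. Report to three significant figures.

R_O ≈ 2230 kg O₂/d

The observed yield is Y_obs = Y/(1 + k_d·θ_c) = 0.407 / (1 + 0.0438 × 13.8) = 0.407 / 1.604 = 0.2537 g VSS per g BOD_L removed.
Substrate removed = Q·(S₀ − S) = 1470 m³/d × (2390 − 20.0) g/m³ = 3.48×10^6 g/d = 3484 kg/d.
P_X = Y_obs·Q·(S₀ − S) = 0.2537 × 3484 = 883.8 kg VSS/d.
Carbonaceous O₂ demand = substrate oxidised − cell-mass equivalent = 3484 − 1.42 × 883.8 = 2229 kg O₂/d.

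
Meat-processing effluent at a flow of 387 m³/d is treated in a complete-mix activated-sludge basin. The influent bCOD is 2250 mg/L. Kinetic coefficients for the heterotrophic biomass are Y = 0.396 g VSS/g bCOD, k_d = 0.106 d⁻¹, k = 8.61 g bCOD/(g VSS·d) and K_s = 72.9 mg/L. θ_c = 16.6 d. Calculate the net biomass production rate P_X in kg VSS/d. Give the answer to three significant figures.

For a completely mixed reactor with recycle the Lawrence–McCarty relation gives S = K_s·(1 + k_d·θ_c) / [θ_c·(Y·k − k_d) − 1] = 72.9 × (1 + 0.106 × 16.6) / [16.6 × (0.396 × 8.61 − 0.106) − 1] = 201.2 / 53.84 = 3.737 mg/L.
Observed yield with endogenous decay: Y_obs = Y / (1 + k_d·θ_c) = 0.396 / (1 + 0.106 × 16.6) = 0.396 / 2.760 = 0.1435 g VSS/g bCOD.
ΔS = 2250 − 3.74 = 2246 mg/L, so the substrate removal rate is 387 × 2246/1000 = 869.3 kg bCOD/d.
Biomass produced: P_X = Y_obs·Q·ΔS = 0.1435 × 869.3 ≈ 124.7 kg VSS/d.

P_X ≈ 125 kg VSS/d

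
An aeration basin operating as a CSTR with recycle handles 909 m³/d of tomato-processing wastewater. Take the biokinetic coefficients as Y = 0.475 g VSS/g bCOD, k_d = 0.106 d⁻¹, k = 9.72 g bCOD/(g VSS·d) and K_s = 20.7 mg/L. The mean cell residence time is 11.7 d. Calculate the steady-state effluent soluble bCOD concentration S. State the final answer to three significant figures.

Effluent substrate depends only on kinetics and SRT: S = K_s(1 + k_d θ_c) / [θ_c(Yk − k_d) − 1] = 20.7 × (1 + 0.106 × 11.7) / [11.7 × (0.475 × 9.72 − 0.106) − 1] = 46.37 / 51.78 = 0.8956 mg/L.

S ≈ 0.896 mg/L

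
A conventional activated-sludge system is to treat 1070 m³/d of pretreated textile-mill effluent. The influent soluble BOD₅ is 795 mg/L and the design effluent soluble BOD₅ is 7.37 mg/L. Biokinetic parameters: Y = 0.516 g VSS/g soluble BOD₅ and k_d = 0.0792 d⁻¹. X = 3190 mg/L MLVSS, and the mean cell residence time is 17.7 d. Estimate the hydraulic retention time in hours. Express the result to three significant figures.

From the SRT design equation V = Y Q (S₀−S) θ_c / [X (1 + k_d θ_c)] = 0.516 × 1070 × (795 − 7.37) × 17.7 / [3190 × (1 + 0.0792 × 17.7)] = 7.7×10^6 / 7662 = 1005 m³.
Hydraulic retention time τ = V/Q = 1005 / 1070 = 0.9389 d = 22.53 h.

τ ≈ 22.5 h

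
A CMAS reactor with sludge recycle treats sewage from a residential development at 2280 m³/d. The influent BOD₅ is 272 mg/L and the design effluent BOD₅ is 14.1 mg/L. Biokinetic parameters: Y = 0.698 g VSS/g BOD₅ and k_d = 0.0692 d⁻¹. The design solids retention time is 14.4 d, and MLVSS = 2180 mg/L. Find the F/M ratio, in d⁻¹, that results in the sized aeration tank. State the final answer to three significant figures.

From the SRT design equation V = Y Q (S₀−S) θ_c / [X (1 + k_d θ_c)] = 0.698 × 2280 × (272 − 14.1) × 14.4 / [2180 × (1 + 0.0692 × 14.4)] = 5.91×10^6 / 4352 = 1358 m³.
F/M = applied load / biomass = Q·S₀/(V·X) = 2280 × 272 / (1358 × 2180) = 0.2095 d⁻¹.

F/M ≈ 0.209 d⁻¹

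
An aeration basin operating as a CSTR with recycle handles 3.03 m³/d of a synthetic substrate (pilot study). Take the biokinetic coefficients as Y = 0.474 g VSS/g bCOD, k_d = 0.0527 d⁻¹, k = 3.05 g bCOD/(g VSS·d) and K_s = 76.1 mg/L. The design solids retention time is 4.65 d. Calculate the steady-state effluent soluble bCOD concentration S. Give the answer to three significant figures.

S ≈ 17.3 mg/L

Effluent substrate depends only on kinetics and SRT: S = K_s(1 + k_d θ_c) / [θ_c(Yk − k_d) − 1] = 76.1 × (1 + 0.0527 × 4.65) / [4.65 × (0.474 × 3.05 − 0.0527) − 1] = 94.75 / 5.477 = 17.30 mg/L.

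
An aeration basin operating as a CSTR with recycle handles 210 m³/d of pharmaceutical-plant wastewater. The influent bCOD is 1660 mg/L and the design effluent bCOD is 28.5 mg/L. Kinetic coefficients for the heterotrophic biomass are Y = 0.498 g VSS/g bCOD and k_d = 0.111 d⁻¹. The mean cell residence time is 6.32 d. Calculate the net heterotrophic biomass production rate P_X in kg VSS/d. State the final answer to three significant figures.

Y_obs = Y / (1 + k_d θ_c) = 0.498 / (1 + 0.111 × 6.32) = 0.498 / 1.702 = 0.2927.
Substrate removed = Q·(S₀ − S) = 210 m³/d × (1660 − 28.5) g/m³ = 3.43×10^5 g/d = 342.6 kg/d.
So the net sludge growth is P_X = 0.2927 × 342.6 = 100.3 kg VSS/d.

P_X ≈ 100 kg VSS/d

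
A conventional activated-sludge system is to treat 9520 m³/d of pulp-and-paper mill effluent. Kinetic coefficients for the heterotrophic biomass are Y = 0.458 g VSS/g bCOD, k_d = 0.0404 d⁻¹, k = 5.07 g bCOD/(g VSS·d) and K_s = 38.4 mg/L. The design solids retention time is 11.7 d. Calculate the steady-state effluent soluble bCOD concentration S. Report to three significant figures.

For a completely mixed reactor with recycle the Lawrence–McCarty relation gives S = K_s·(1 + k_d·θ_c) / [θ_c·(Y·k − k_d) − 1] = 38.4 × (1 + 0.0404 × 11.7) / [11.7 × (0.458 × 5.07 − 0.0404) − 1] = 56.55 / 25.70 = 2.201 mg/L.

S ≈ 2.20 mg/L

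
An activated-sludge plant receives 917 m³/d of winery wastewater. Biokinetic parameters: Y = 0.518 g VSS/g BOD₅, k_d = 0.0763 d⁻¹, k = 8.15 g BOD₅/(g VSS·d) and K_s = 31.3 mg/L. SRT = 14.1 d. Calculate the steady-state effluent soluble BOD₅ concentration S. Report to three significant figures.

S ≈ 1.13 mg/L

From the Monod/SRT balance for a CMAS, S = K_s·(1+k_d θ_c)/[θ_c·(Y k − k_d) − 1] = 31.3 × (1 + 0.0763 × 14.1) / [14.1 × (0.518 × 8.15 − 0.0763) − 1] = 64.97 / 57.45 = 1.131 mg/L.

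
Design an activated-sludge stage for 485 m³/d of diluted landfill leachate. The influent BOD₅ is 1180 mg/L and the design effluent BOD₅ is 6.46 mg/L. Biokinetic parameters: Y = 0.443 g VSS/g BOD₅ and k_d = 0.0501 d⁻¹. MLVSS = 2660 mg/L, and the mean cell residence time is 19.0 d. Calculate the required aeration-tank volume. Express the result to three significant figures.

Steady-state biomass mass balance: V·X·(1 + k_d·θ_c) = Y·Q·(S₀ − S)·θ_c, so V = 0.443 × 485 × (1180 − 6.46) × 19.0 / [2660 × (1 + 0.0501 × 19.0)] = 4.79×10^6 / 5192 = 922.7 m³.

V ≈ 923 m³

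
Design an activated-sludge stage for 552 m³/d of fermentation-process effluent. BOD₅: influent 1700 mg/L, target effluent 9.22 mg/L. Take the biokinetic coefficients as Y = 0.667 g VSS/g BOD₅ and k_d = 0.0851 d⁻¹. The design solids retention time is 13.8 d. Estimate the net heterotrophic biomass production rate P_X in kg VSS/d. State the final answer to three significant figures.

P_X ≈ 286 kg VSS/d

Y_obs = Y / (1 + k_d θ_c) = 0.667 / (1 + 0.0851 × 13.8) = 0.667 / 2.174 = 0.3068.
ΔS = 1700 − 9.22 = 1691 mg/L, so the substrate removal rate is 552 × 1691/1000 = 933.3 kg BOD₅/d.
Biomass produced: P_X = Y_obs·Q·ΔS = 0.3068 × 933.3 ≈ 286.3 kg VSS/d.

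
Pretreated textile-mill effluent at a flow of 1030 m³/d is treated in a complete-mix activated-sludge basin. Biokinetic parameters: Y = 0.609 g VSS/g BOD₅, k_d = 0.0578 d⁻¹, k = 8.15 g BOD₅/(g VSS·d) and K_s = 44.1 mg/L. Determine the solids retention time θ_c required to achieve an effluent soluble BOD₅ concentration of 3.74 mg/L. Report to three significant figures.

θ_c ≈ 3.03 d

Specific growth rate at S = 3.74 mg/L: μ = YkS/(K_s+S) = 0.609·8.15·3.74/(44.1+3.74) = 0.3880 d⁻¹.
1/θ_c = 0.3880 − 0.0578 = 0.3302 d⁻¹, so θ_c = 3.028 d.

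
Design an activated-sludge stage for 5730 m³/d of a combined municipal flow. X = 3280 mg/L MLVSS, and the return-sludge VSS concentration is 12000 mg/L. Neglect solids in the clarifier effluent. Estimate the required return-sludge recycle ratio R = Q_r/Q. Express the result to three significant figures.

Solids balance on the clarifier gives (1+R)X = R·X_r, so R = X/(X_r − X) = 3280 / (12000 − 3280) = 0.3761.

R ≈ 0.376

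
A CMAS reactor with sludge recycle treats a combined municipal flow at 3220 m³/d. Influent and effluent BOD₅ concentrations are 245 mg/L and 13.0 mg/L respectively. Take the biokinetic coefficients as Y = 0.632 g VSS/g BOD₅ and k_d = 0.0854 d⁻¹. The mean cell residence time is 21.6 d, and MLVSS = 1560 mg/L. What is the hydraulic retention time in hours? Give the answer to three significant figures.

τ ≈ 17.1 h

Rearranging the biomass balance for a CMAS with decay, V = Y·Q·ΔS·θ_c / [X·(1+k_d θ_c)] = 0.632 × 3220 × (245 − 13.0) × 21.6 / [1560 × (1 + 0.0854 × 21.6)] = 1.02×10^7 / 4438 = 2298 m³.
Hydraulic retention time τ = V/Q = 2298 / 3220 = 0.7137 d = 17.13 h.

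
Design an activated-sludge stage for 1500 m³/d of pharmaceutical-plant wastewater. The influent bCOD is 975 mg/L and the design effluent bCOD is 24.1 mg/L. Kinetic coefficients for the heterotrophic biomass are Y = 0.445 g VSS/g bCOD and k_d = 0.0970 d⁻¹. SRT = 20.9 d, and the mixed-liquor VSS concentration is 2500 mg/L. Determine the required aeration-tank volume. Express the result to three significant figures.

V ≈ 1750 m³

From the SRT design equation V = Y Q (S₀−S) θ_c / [X (1 + k_d θ_c)] = 0.445 × 1500 × (975 − 24.1) × 20.9 / [2500 × (1 + 0.0970 × 20.9)] = 1.33×10^7 / 7568 = 1753 m³.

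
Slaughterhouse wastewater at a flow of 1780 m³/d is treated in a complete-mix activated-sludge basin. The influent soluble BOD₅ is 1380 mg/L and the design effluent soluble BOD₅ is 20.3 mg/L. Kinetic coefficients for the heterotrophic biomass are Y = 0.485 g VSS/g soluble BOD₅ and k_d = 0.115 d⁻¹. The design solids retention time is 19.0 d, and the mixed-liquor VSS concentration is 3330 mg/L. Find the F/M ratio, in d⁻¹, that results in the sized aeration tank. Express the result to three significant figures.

F/M ≈ 0.351 d⁻¹

Steady-state biomass mass balance: V·X·(1 + k_d·θ_c) = Y·Q·(S₀ − S)·θ_c, so V = 0.485 × 1780 × (1380 − 20.3) × 19.0 / [3330 × (1 + 0.115 × 19.0)] = 2.23×10^7 / 10606 = 2103 m³.
F/M = Q·S₀ / (V·X) = 1780 × 1380 / (2103 × 3330) = 0.3508 g soluble BOD₅·(g VSS·d)⁻¹.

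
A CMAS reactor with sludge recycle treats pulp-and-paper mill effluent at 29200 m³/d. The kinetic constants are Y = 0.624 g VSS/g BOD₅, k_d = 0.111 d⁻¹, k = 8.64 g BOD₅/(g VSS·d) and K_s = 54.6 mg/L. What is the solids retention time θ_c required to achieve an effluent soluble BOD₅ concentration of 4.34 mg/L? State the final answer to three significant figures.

Specific growth rate at S = 4.34 mg/L: μ = YkS/(K_s+S) = 0.624·8.64·4.34/(54.6+4.34) = 0.3970 d⁻¹.
1/θ_c = 0.3970 − 0.111 = 0.2860 d⁻¹, so θ_c = 3.497 d.

θ_c ≈ 3.50 d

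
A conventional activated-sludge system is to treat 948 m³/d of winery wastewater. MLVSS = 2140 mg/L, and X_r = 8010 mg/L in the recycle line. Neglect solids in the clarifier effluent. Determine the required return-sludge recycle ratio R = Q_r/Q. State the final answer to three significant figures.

Mass balance around the secondary clarifier (neglecting effluent solids): R = X / (X_r − X) = 2140 / (8010 − 2140) = 0.3646.

R ≈ 0.365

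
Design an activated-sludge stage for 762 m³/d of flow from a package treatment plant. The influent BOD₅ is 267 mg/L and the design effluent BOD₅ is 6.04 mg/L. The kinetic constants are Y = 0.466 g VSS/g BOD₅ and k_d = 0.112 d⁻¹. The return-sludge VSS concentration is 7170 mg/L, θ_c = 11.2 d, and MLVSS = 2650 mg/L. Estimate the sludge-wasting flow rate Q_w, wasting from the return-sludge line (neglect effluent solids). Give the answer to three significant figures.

Rearranging the biomass balance for a CMAS with decay, V = Y·Q·ΔS·θ_c / [X·(1+k_d θ_c)] = 0.466 × 762 × (267 − 6.04) × 11.2 / [2650 × (1 + 0.112 × 11.2)] = 1.04×10^6 / 5974 = 173.7 m³.
θ_c = V·X/(Q_w·X_r) when wasting from the recycle, so Q_w = V·X/(θ_c·X_r) = 173.7 × 2650 / (11.2 × 7170) = 5.733 m³/d.

Q_w ≈ 5.73 m³/d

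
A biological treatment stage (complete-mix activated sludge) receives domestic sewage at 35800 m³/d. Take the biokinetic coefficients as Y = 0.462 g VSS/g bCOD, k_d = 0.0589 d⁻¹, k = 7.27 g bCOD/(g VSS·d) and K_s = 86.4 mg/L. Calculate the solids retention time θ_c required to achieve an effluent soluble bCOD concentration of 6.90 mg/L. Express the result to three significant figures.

At the target effluent, Y k S/(K_s+S) = 0.462×7.27×6.90/93.30 = 0.2484 d⁻¹.
Then 1/θ_c = μ − k_d = 0.2484 − 0.0589 = 0.1895 d⁻¹, giving θ_c = 5.277 d.

θ_c ≈ 5.28 d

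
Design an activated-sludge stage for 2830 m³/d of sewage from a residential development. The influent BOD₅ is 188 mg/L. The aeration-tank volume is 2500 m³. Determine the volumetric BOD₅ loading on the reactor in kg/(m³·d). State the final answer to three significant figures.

L_v = Q S₀ / V = 2830 × 188 × 10⁻³ / 2500 = 0.2128 kg/(m³·d).

L_v ≈ 0.213 kg BOD₅/(m³·d)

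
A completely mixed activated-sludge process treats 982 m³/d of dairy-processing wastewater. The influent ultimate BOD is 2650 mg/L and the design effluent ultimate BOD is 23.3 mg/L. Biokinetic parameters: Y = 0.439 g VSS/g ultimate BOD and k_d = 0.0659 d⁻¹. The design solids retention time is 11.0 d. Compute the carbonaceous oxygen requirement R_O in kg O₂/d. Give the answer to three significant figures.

The observed yield is Y_obs = Y/(1 + k_d·θ_c) = 0.439 / (1 + 0.0659 × 11.0) = 0.439 / 1.725 = 0.2545 g VSS per g ultimate BOD removed.
Q·(S₀ − S) = 982 × (2650 − 23.3) × 10⁻³ = 2579 kg/d removed.
Biomass synthesised: P_X = Y_obs × 2579 = 656.5 kg VSS/d.
R_O = Q·(S₀ − S) − 1.42·P_X = 2579 − 1.42 × 656.5 = 1647 kg O₂/d.

R_O ≈ 1650 kg O₂/d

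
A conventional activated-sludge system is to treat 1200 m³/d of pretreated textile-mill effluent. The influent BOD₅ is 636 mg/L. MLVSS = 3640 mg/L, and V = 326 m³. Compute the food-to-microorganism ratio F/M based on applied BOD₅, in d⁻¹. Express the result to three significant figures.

F/M ≈ 0.643 d⁻¹

F/M = Q·S₀ / (V·X) = 1200 × 636 / (326.0 × 3640) = 0.6432 g BOD₅·(g VSS·d)⁻¹.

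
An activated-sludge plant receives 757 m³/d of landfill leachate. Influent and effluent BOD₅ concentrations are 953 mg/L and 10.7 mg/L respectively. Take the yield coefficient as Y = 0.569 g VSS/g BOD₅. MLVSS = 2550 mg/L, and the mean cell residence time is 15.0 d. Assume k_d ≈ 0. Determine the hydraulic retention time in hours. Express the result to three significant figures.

τ ≈ 75.7 h

Biomass mass balance (decay neglected): V·X = Y·Q·(S₀ − S)·θ_c, so V = 0.569 × 757 × (953 − 10.7) × 15.0 / 2550 = 2388 m³.
HRT = V/Q = 2388 m³ / 757 m³·d⁻¹ = 3.154 d × 24 = 75.69 h.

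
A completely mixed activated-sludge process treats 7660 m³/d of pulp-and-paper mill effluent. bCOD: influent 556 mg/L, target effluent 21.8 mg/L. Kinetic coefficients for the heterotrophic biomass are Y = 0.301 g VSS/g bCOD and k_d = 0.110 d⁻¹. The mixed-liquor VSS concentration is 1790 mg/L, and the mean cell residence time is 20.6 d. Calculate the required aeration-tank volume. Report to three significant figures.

Steady-state biomass mass balance: V·X·(1 + k_d·θ_c) = Y·Q·(S₀ − S)·θ_c, so V = 0.301 × 7660 × (556 − 21.8) × 20.6 / [1790 × (1 + 0.110 × 20.6)] = 2.54×10^7 / 5846 = 4340 m³.

V ≈ 4340 m³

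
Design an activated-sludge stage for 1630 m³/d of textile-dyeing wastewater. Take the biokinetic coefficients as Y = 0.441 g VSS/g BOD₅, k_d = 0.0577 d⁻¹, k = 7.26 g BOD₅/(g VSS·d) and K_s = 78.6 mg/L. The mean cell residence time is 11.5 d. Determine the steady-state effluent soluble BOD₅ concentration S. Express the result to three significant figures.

S ≈ 3.72 mg/L

From the Monod/SRT balance for a CMAS, S = K_s·(1+k_d θ_c)/[θ_c·(Y k − k_d) − 1] = 78.6 × (1 + 0.0577 × 11.5) / [11.5 × (0.441 × 7.26 − 0.0577) − 1] = 130.8 / 35.16 = 3.719 mg/L.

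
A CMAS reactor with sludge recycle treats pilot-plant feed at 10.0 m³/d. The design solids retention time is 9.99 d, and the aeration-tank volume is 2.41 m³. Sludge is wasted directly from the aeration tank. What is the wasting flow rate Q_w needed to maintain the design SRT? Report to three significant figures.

With mixed-liquor wasting, θ_c = V/Q_w, so Q_w = V/θ_c = 2.410/9.99 = 0.2412 m³/d.

Q_w ≈ 0.241 m³/d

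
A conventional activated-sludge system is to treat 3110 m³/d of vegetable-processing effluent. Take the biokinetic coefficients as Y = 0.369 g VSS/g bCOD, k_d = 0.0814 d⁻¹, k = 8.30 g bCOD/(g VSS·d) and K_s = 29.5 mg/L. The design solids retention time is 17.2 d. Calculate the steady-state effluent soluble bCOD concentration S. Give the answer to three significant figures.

S ≈ 1.41 mg/L

From the Monod/SRT balance for a CMAS, S = K_s·(1+k_d θ_c)/[θ_c·(Y k − k_d) − 1] = 29.5 × (1 + 0.0814 × 17.2) / [17.2 × (0.369 × 8.30 − 0.0814) − 1] = 70.80 / 50.28 = 1.408 mg/L.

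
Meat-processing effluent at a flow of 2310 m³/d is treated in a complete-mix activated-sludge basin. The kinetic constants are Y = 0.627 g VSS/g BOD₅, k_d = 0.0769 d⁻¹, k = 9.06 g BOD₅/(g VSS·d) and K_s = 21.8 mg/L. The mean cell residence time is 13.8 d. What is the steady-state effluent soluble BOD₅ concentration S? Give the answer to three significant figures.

S ≈ 0.589 mg/L

For a completely mixed reactor with recycle the Lawrence–McCarty relation gives S = K_s·(1 + k_d·θ_c) / [θ_c·(Y·k − k_d) − 1] = 21.8 × (1 + 0.0769 × 13.8) / [13.8 × (0.627 × 9.06 − 0.0769) − 1] = 44.93 / 76.33 = 0.5887 mg/L.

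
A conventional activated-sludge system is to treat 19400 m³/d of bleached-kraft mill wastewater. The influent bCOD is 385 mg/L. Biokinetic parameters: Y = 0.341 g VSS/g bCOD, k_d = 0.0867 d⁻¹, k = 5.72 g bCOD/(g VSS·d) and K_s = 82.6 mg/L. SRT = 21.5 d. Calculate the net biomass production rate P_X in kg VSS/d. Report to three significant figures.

P_X ≈ 875 kg VSS/d

From the Monod/SRT balance for a CMAS, S = K_s·(1+k_d θ_c)/[θ_c·(Y k − k_d) − 1] = 82.6 × (1 + 0.0867 × 21.5) / [21.5 × (0.341 × 5.72 − 0.0867) − 1] = 236.6 / 39.07 = 6.055 mg/L.
Correct the yield for decay: Y_obs = Y/(1 + k_d θ_c) = 0.341 / (1 + 0.0867 × 21.5) = 0.341 / 2.864 = 0.1191.
ΔS = 385 − 6.05 = 378.9 mg/L, so the substrate removal rate is 19400 × 378.9/1000 = 7352 kg bCOD/d.
Biomass produced: P_X = Y_obs·Q·ΔS = 0.1191 × 7352 ≈ 875.3 kg VSS/d.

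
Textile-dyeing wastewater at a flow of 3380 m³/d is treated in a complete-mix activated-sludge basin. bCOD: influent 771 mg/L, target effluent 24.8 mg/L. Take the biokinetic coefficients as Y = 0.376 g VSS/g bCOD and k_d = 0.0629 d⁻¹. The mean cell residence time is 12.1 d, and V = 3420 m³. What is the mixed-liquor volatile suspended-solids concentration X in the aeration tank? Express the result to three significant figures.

From V·X·(1 + k_d·θ_c) = Y·Q·(S₀ − S)·θ_c: X = 0.376 × 3380 × (771 − 24.8) × 12.1 / [3420 × (1 + 0.0629 × 12.1)] = 1905 mg/L.

X ≈ 1910 mg/L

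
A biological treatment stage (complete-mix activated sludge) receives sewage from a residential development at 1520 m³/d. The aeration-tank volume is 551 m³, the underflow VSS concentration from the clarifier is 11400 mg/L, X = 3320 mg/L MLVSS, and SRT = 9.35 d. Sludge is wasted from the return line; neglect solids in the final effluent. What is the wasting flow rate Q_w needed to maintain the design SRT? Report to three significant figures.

Q_w ≈ 17.2 m³/d

Wasting from the return line (neglecting effluent solids): Q_w = V·X / (θ_c·X_r) = 551.0 × 3320 / (9.35 × 11400) = 17.16 m³/d.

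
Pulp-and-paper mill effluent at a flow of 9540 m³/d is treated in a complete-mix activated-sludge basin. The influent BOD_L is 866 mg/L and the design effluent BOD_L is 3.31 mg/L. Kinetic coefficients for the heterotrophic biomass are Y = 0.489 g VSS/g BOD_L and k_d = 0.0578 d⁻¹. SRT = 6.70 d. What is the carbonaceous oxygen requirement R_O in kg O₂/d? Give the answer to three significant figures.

The observed yield is Y_obs = Y/(1 + k_d·θ_c) = 0.489 / (1 + 0.0578 × 6.70) = 0.489 / 1.387 = 0.3525 g VSS per g BOD_L removed.
Substrate removed = Q·(S₀ − S) = 9540 m³/d × (866 − 3.31) g/m³ = 8.23×10^6 g/d = 8230 kg/d.
P_X = Y_obs·Q·(S₀ − S) = 0.3525 × 8230 = 2901 kg VSS/d.
Carbonaceous O₂ demand = substrate oxidised − cell-mass equivalent = 8230 − 1.42 × 2901 = 4111 kg O₂/d.

R_O ≈ 4110 kg O₂/d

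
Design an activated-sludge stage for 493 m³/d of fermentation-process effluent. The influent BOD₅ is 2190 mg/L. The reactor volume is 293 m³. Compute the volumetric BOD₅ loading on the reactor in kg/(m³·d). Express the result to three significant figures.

L_v ≈ 3.68 kg BOD₅/(m³·d)

L_v = Q S₀ / V = 493 × 2190 × 10⁻³ / 293.0 = 3.685 kg/(m³·d).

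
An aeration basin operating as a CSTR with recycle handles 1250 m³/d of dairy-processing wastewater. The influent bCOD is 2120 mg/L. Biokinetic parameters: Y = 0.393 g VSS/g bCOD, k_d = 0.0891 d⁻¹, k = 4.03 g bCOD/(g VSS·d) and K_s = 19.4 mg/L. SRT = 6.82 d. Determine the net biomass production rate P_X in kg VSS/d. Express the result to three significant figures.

P_X ≈ 647 kg VSS/d

Effluent substrate depends only on kinetics and SRT: S = K_s(1 + k_d θ_c) / [θ_c(Yk − k_d) − 1] = 19.4 × (1 + 0.0891 × 6.82) / [6.82 × (0.393 × 4.03 − 0.0891) − 1] = 31.19 / 9.194 = 3.392 mg/L.
Observed yield with endogenous decay: Y_obs = Y / (1 + k_d·θ_c) = 0.393 / (1 + 0.0891 × 6.82) = 0.393 / 1.608 = 0.2445 g VSS/g bCOD.
ΔS = 2120 − 3.39 = 2117 mg/L, so the substrate removal rate is 1250 × 2117/1000 = 2646 kg bCOD/d.
Biomass produced: P_X = Y_obs·Q·ΔS = 0.2445 × 2646 ≈ 646.8 kg VSS/d.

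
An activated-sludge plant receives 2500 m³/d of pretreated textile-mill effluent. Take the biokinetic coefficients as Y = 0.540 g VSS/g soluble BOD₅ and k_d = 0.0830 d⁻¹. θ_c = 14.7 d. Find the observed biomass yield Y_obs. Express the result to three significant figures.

Y_obs ≈ 0.243 g VSS/g soluble BOD₅

Observed yield with endogenous decay: Y_obs = Y / (1 + k_d·θ_c) = 0.540 / (1 + 0.0830 × 14.7) = 0.540 / 2.220 = 0.2432 g VSS/g soluble BOD₅.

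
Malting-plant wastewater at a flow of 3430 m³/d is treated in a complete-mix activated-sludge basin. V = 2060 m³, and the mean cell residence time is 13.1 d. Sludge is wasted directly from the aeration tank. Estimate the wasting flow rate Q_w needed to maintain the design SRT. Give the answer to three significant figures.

Q_w ≈ 157 m³/d

With mixed-liquor wasting, θ_c = V/Q_w, so Q_w = V/θ_c = 2060/13.1 = 157.3 m³/d.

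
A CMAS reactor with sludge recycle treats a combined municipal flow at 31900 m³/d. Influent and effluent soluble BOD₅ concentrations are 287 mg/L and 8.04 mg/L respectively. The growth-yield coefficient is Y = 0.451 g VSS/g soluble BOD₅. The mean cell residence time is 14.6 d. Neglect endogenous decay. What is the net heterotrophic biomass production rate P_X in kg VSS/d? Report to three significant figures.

No decay correction is needed, so Y_obs = Y = 0.451.
Substrate removed = Q·(S₀ − S) = 31900 m³/d × (287 − 8.04) g/m³ = 8.9×10^6 g/d = 8899 kg/d.
So the net sludge growth is P_X = 0.4510 × 8899 = 4013 kg VSS/d.

P_X ≈ 4010 kg VSS/d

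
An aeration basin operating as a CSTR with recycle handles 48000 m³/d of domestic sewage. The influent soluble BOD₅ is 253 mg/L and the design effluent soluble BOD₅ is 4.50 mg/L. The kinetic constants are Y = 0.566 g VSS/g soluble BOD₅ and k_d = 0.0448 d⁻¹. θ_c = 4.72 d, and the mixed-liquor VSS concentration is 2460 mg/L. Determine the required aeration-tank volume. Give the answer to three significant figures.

V ≈ 10700 m³

Steady-state biomass mass balance: V·X·(1 + k_d·θ_c) = Y·Q·(S₀ − S)·θ_c, so V = 0.566 × 48000 × (253 − 4.50) × 4.72 / [2460 × (1 + 0.0448 × 4.72)] = 3.19×10^7 / 2980 = 10693 m³.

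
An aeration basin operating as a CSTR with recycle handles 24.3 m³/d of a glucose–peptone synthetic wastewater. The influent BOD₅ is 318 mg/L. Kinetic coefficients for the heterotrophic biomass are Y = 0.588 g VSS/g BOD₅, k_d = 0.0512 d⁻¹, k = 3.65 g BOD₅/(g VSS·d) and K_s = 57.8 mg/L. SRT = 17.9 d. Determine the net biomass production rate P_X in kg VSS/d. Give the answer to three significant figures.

Effluent substrate depends only on kinetics and SRT: S = K_s(1 + k_d θ_c) / [θ_c(Yk − k_d) − 1] = 57.8 × (1 + 0.0512 × 17.9) / [17.9 × (0.588 × 3.65 − 0.0512) − 1] = 110.8 / 36.50 = 3.035 mg/L.
Y_obs = Y / (1 + k_d θ_c) = 0.588 / (1 + 0.0512 × 17.9) = 0.588 / 1.916 = 0.3068.
ΔS = 318 − 3.03 = 315.0 mg/L, so the substrate removal rate is 24.3 × 315.0/1000 = 7.654 kg BOD₅/d.
Biomass produced: P_X = Y_obs·Q·ΔS = 0.3068 × 7.654 ≈ 2.348 kg VSS/d.

P_X ≈ 2.35 kg VSS/d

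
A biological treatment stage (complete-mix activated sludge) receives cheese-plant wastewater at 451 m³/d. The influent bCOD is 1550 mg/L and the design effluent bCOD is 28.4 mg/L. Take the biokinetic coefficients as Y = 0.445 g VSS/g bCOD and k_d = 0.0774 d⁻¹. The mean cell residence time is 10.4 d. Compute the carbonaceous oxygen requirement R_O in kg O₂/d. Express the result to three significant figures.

The observed yield is Y_obs = Y/(1 + k_d·θ_c) = 0.445 / (1 + 0.0774 × 10.4) = 0.445 / 1.805 = 0.2465 g VSS per g bCOD removed.
ΔS = 1550 − 28.4 = 1522 mg/L, so the substrate removal rate is 451 × 1522/1000 = 686.2 kg bCOD/d.
Biomass synthesised: P_X = Y_obs × 686.2 = 169.2 kg VSS/d.
R_O = Q·ΔS − 1.42 P_X = 686.2 − 240.2 = 446.0 kg O₂/d.

R_O ≈ 446 kg O₂/d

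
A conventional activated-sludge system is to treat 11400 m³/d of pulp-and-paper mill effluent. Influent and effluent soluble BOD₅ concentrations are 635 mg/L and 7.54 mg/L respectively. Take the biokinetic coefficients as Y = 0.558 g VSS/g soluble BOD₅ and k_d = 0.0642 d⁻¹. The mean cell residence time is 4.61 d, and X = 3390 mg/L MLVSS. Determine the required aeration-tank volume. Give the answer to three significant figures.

V ≈ 4190 m³

Steady-state biomass mass balance: V·X·(1 + k_d·θ_c) = Y·Q·(S₀ − S)·θ_c, so V = 0.558 × 11400 × (635 − 7.54) × 4.61 / [3390 × (1 + 0.0642 × 4.61)] = 1.84×10^7 / 4393 = 4188 m³.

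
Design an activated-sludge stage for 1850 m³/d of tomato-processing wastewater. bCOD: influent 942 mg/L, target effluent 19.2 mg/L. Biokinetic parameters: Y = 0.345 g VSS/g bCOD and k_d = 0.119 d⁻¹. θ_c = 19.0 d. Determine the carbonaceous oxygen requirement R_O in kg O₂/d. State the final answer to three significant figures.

R_O ≈ 1450 kg O₂/d

Y_obs = Y / (1 + k_d θ_c) = 0.345 / (1 + 0.119 × 19.0) = 0.345 / 3.261 = 0.1058.
Q·(S₀ − S) = 1850 × (942 − 19.2) × 10⁻³ = 1707 kg/d removed.
Biomass synthesised: P_X = Y_obs × 1707 = 180.6 kg VSS/d.
Carbonaceous O₂ demand = substrate oxidised − cell-mass equivalent = 1707 − 1.42 × 180.6 = 1451 kg O₂/d.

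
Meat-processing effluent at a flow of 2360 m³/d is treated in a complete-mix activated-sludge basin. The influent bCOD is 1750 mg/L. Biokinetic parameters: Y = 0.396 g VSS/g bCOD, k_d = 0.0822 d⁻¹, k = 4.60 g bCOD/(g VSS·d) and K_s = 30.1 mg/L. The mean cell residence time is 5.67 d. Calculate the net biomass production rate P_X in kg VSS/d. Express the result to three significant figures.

P_X ≈ 1110 kg VSS/d

Effluent substrate depends only on kinetics and SRT: S = K_s(1 + k_d θ_c) / [θ_c(Yk − k_d) − 1] = 30.1 × (1 + 0.0822 × 5.67) / [5.67 × (0.396 × 4.60 − 0.0822) − 1] = 44.13 / 8.862 = 4.979 mg/L.
The observed yield is Y_obs = Y/(1 + k_d·θ_c) = 0.396 / (1 + 0.0822 × 5.67) = 0.396 / 1.466 = 0.2701 g VSS per g bCOD removed.
Substrate removed = Q·(S₀ − S) = 2360 m³/d × (1750 − 4.98) g/m³ = 4.12×10^6 g/d = 4118 kg/d.
So the net sludge growth is P_X = 0.2701 × 4118 = 1112 kg VSS/d.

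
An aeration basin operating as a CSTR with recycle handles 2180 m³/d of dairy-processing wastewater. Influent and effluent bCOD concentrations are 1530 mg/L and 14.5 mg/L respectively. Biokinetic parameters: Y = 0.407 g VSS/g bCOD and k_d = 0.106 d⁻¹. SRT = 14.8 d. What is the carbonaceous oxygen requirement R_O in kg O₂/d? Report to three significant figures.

Correct the yield for decay: Y_obs = Y/(1 + k_d θ_c) = 0.407 / (1 + 0.106 × 14.8) = 0.407 / 2.569 = 0.1584.
Mass of bCOD removed per day: Q(S₀ − S) = 2180 × 1516 g/m³ = 3304 kg/d.
P_X = Y_obs·Q·(S₀ − S) = 0.1584 × 3304 = 523.5 kg VSS/d.
R_O = Q·(S₀ − S) − 1.42·P_X = 3304 − 1.42 × 523.5 = 2560 kg O₂/d.

R_O ≈ 2560 kg O₂/d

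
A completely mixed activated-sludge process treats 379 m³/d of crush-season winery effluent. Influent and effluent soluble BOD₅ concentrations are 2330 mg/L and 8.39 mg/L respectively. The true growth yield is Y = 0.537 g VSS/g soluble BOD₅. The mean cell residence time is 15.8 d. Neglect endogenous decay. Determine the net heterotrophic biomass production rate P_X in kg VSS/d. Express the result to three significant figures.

P_X ≈ 473 kg VSS/d

With endogenous decay neglected, the observed yield equals the true yield: Y_obs = Y = 0.537 g VSS/g soluble BOD₅.
Substrate removed = Q·(S₀ − S) = 379 m³/d × (2330 − 8.39) g/m³ = 8.8×10^5 g/d = 879.9 kg/d.
So the net sludge growth is P_X = 0.5370 × 879.9 = 472.5 kg VSS/d.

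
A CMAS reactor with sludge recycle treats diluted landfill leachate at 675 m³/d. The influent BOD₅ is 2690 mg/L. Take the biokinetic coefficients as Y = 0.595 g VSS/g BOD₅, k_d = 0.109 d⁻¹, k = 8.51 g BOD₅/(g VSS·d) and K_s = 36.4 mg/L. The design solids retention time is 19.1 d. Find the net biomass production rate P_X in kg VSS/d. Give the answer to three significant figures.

From the Monod/SRT balance for a CMAS, S = K_s·(1+k_d θ_c)/[θ_c·(Y k − k_d) − 1] = 36.4 × (1 + 0.109 × 19.1) / [19.1 × (0.595 × 8.51 − 0.109) − 1] = 112.2 / 93.63 = 1.198 mg/L.
The observed yield is Y_obs = Y/(1 + k_d·θ_c) = 0.595 / (1 + 0.109 × 19.1) = 0.595 / 3.082 = 0.1931 g VSS per g BOD₅ removed.
ΔS = 2690 − 1.20 = 2689 mg/L, so the substrate removal rate is 675 × 2689/1000 = 1815 kg BOD₅/d.
P_X = Y_obs · Q(S₀ − S) = 0.1931 × 1815 = 350.4 kg VSS/d.

P_X ≈ 350 kg VSS/d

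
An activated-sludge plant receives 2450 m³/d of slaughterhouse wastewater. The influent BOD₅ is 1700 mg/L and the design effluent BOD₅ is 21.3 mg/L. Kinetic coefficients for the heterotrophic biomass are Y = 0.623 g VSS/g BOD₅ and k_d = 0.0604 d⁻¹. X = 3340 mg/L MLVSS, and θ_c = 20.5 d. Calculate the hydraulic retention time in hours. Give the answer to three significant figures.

From the SRT design equation V = Y Q (S₀−S) θ_c / [X (1 + k_d θ_c)] = 0.623 × 2450 × (1700 − 21.3) × 20.5 / [3340 × (1 + 0.0604 × 20.5)] = 5.25×10^7 / 7476 = 7026 m³.
τ = V/Q = 7026/2450 = 2.868 d, or 68.83 h.

τ ≈ 68.8 h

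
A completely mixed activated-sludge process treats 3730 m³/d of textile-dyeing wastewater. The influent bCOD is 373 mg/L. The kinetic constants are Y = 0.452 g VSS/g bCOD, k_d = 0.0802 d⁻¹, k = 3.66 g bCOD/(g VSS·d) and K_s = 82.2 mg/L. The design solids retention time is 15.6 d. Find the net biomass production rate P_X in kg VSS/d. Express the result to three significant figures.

Effluent substrate depends only on kinetics and SRT: S = K_s(1 + k_d θ_c) / [θ_c(Yk − k_d) − 1] = 82.2 × (1 + 0.0802 × 15.6) / [15.6 × (0.452 × 3.66 − 0.0802) − 1] = 185.0 / 23.56 = 7.855 mg/L.
Y_obs = Y / (1 + k_d θ_c) = 0.452 / (1 + 0.0802 × 15.6) = 0.452 / 2.251 = 0.2008.
Mass of bCOD removed per day: Q(S₀ − S) = 3730 × 365.1 g/m³ = 1362 kg/d.
Biomass produced: P_X = Y_obs·Q·ΔS = 0.2008 × 1362 ≈ 273.5 kg VSS/d.

P_X ≈ 273 kg VSS/d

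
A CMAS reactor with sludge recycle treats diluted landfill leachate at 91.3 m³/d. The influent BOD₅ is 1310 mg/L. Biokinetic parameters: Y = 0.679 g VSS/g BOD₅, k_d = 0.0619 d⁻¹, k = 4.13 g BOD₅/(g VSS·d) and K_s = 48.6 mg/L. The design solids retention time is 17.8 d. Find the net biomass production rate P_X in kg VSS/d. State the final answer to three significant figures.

P_X ≈ 38.6 kg VSS/d

For a completely mixed reactor with recycle the Lawrence–McCarty relation gives S = K_s·(1 + k_d·θ_c) / [θ_c·(Y·k − k_d) − 1] = 48.6 × (1 + 0.0619 × 17.8) / [17.8 × (0.679 × 4.13 − 0.0619) − 1] = 102.1 / 47.81 = 2.136 mg/L.
The observed yield is Y_obs = Y/(1 + k_d·θ_c) = 0.679 / (1 + 0.0619 × 17.8) = 0.679 / 2.102 = 0.3231 g VSS per g BOD₅ removed.
Substrate removed = Q·(S₀ − S) = 91.3 m³/d × (1310 − 2.14) g/m³ = 1.19×10^5 g/d = 119.4 kg/d.
Biomass produced: P_X = Y_obs·Q·ΔS = 0.3231 × 119.4 ≈ 38.58 kg VSS/d.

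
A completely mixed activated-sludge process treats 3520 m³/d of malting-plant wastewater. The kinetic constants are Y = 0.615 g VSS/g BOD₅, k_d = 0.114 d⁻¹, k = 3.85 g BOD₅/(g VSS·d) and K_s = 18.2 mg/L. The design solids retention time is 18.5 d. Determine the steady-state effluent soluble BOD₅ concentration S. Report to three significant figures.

From the Monod/SRT balance for a CMAS, S = K_s·(1+k_d θ_c)/[θ_c·(Y k − k_d) − 1] = 18.2 × (1 + 0.114 × 18.5) / [18.5 × (0.615 × 3.85 − 0.114) − 1] = 56.58 / 40.69 = 1.390 mg/L.

S ≈ 1.39 mg/L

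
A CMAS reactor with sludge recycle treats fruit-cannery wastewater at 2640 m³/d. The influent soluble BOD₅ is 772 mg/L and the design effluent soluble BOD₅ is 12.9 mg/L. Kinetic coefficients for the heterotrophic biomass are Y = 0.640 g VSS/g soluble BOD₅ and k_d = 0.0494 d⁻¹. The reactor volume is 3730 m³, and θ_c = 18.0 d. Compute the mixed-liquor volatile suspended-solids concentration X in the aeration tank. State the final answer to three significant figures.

From V·X·(1 + k_d·θ_c) = Y·Q·(S₀ − S)·θ_c: X = 0.640 × 2640 × (772 − 12.9) × 18.0 / [3730 × (1 + 0.0494 × 18.0)] = 3276 mg/L.

X ≈ 3280 mg/L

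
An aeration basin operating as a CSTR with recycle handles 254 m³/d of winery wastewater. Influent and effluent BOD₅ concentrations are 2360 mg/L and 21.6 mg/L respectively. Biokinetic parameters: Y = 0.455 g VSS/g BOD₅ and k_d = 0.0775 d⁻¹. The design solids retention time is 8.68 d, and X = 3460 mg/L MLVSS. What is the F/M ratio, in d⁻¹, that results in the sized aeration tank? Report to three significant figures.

F/M ≈ 0.427 d⁻¹

Steady-state biomass mass balance: V·X·(1 + k_d·θ_c) = Y·Q·(S₀ − S)·θ_c, so V = 0.455 × 254 × (2360 − 21.6) × 8.68 / [3460 × (1 + 0.0775 × 8.68)] = 2.35×10^6 / 5788 = 405.3 m³.
F/M = Q·S₀ / (V·X) = 254 × 2360 / (405.3 × 3460) = 0.4274 g BOD₅·(g VSS·d)⁻¹.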